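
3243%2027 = 1216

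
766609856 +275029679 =1041639535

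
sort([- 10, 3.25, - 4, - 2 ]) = [-10, - 4,  -  2, 3.25]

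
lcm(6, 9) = 18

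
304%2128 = 304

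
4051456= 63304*64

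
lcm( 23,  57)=1311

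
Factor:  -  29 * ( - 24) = 696 = 2^3*3^1 * 29^1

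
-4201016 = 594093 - 4795109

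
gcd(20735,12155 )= 715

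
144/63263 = 144/63263  =  0.00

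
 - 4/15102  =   - 1+7549/7551=   - 0.00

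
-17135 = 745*( - 23 )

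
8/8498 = 4/4249 = 0.00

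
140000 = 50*2800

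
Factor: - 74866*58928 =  - 4411703648 = - 2^5*11^1 * 29^1*41^1*83^1*127^1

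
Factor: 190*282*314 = 16824120=2^3*3^1 * 5^1 * 19^1*47^1*157^1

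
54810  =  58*945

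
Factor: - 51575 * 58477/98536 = - 2^( - 3 )*5^2*109^( - 1)*113^( - 1)*2063^1 * 58477^1=- 3015951275/98536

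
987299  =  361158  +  626141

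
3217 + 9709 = 12926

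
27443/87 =315 + 38/87   =  315.44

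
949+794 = 1743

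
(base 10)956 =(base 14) 4C4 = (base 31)UQ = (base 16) 3BC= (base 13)587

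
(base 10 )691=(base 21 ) 1bj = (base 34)kb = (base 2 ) 1010110011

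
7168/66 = 108 + 20/33 = 108.61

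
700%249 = 202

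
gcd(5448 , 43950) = 6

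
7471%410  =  91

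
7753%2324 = 781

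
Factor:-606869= - 151^1*4019^1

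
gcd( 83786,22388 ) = 2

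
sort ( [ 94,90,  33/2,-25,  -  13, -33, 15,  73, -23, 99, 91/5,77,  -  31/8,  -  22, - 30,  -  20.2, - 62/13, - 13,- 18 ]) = [-33,-30, - 25,- 23, - 22, - 20.2, - 18, - 13,-13, - 62/13  , - 31/8,  15,33/2,  91/5, 73, 77,90, 94,99]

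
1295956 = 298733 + 997223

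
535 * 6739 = 3605365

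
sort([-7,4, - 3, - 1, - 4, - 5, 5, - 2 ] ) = [ - 7, - 5,-4, - 3, - 2, - 1, 4,  5] 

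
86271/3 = 28757 = 28757.00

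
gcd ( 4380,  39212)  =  4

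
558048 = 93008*6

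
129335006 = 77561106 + 51773900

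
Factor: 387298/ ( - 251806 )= -137^(- 1 )*919^(- 1)*193649^1 = - 193649/125903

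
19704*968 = 19073472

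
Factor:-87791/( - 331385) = 253/955 = 5^(-1 )* 11^1*23^1*191^(-1)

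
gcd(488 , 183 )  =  61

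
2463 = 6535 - 4072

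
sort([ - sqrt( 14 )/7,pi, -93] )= [ - 93, - sqrt( 14)/7,pi]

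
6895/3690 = 1379/738 = 1.87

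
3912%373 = 182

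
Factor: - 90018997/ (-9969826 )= 2^(-1)*127^1*733^1 * 967^1*4984913^( -1 ) 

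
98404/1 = 98404 = 98404.00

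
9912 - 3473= 6439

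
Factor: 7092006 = 2^1*3^1*331^1 * 3571^1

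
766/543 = 1+223/543 = 1.41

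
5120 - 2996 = 2124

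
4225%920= 545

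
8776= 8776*1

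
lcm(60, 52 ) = 780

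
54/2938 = 27/1469 = 0.02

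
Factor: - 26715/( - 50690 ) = 39/74 = 2^( - 1)*3^1*13^1* 37^(-1)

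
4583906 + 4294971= 8878877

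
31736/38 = 835 + 3/19 = 835.16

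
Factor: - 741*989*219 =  - 160493931=- 3^2*13^1*19^1* 23^1*43^1 * 73^1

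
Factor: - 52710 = -2^1*3^1 *5^1*7^1*251^1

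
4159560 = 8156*510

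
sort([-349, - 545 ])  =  [ - 545, - 349]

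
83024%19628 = 4512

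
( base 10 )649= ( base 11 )540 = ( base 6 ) 3001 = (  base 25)10o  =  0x289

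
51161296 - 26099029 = 25062267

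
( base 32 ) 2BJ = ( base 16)973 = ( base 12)1497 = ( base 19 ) 6D6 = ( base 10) 2419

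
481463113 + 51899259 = 533362372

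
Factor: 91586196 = 2^2*3^2 * 13^1*195697^1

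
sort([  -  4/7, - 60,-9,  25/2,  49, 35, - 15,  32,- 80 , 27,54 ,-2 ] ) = [ - 80, - 60, - 15,-9, -2,-4/7, 25/2, 27, 32,35 , 49,54 ] 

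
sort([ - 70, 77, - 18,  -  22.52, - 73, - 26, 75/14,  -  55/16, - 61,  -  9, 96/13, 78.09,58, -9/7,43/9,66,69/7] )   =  [ - 73, - 70, - 61, - 26 , -22.52, - 18, - 9,-55/16, - 9/7, 43/9,75/14,96/13,69/7,58,  66,  77, 78.09] 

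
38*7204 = 273752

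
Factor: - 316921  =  - 11^1*47^1*613^1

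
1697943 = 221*7683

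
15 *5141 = 77115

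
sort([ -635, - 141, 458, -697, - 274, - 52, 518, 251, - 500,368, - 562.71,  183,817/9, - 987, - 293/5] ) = [ - 987, - 697, - 635, -562.71, - 500, - 274, - 141,-293/5, - 52, 817/9,  183, 251,  368,458, 518 ]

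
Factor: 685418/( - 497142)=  - 881/639=- 3^( -2) * 71^( - 1)*881^1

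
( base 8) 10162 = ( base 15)13aa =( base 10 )4210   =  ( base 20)aaa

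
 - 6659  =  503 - 7162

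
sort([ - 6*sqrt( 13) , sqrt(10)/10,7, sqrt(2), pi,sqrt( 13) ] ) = [-6*sqrt(13),sqrt( 10)/10,sqrt(2 ),pi , sqrt(13),7 ] 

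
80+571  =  651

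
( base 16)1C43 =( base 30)815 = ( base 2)1110001000011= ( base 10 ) 7235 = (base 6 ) 53255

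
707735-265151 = 442584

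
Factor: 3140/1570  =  2^1  =  2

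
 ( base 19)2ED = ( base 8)1751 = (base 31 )119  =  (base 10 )1001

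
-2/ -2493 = 2/2493 = 0.00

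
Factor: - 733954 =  - 2^1*13^1*28229^1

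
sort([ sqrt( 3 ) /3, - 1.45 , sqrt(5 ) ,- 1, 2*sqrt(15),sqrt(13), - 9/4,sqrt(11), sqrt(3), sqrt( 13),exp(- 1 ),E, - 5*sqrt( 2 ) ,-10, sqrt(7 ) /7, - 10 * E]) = [-10*E, - 10, - 5 * sqrt ( 2), - 9/4, - 1.45, - 1 , exp( - 1 ),sqrt (7) /7, sqrt( 3)/3,sqrt( 3), sqrt( 5),E,sqrt(11), sqrt ( 13), sqrt(13 ), 2*sqrt(15 ) ] 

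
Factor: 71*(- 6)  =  -2^1  *3^1*71^1=-426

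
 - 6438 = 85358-91796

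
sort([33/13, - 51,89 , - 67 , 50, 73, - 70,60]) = [ - 70, -67, -51,33/13,50,60,73,89 ]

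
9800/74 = 4900/37 = 132.43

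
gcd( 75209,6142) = 1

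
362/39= 9 + 11/39  =  9.28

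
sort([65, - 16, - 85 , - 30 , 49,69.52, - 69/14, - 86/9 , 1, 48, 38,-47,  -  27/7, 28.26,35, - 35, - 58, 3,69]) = [ - 85,-58, - 47, - 35, - 30, - 16,-86/9, - 69/14, - 27/7, 1, 3, 28.26, 35, 38,48,49,65,69, 69.52]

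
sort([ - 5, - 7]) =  [ - 7, - 5] 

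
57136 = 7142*8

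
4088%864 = 632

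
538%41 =5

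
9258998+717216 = 9976214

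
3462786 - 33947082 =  - 30484296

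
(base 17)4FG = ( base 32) 1cj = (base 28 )1mr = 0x593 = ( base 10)1427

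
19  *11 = 209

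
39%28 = 11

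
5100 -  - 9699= 14799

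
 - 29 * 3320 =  -96280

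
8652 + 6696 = 15348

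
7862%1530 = 212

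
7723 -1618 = 6105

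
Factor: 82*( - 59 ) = -4838 = - 2^1*41^1*59^1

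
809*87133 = 70490597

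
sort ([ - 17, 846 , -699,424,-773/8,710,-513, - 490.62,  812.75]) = [ - 699, - 513, - 490.62, - 773/8,  -  17,424 , 710,  812.75,846]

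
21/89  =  21/89=0.24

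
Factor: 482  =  2^1*241^1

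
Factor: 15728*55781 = 877323568= 2^4 * 11^2*461^1*983^1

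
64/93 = 64/93 = 0.69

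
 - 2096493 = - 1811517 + -284976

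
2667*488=1301496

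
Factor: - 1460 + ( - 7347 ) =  -8807 =- 8807^1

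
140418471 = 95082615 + 45335856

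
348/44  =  7 + 10/11  =  7.91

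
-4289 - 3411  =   - 7700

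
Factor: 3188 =2^2*797^1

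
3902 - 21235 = - 17333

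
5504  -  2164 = 3340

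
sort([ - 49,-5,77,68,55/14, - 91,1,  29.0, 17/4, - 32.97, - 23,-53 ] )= [-91,- 53,-49, - 32.97, - 23, - 5,1,55/14, 17/4, 29.0,  68, 77]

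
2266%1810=456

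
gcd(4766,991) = 1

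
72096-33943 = 38153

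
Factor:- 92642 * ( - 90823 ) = 2^1*11^1*4211^1*90823^1 = 8414024366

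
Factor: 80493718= 2^1*3581^1*11239^1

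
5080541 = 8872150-3791609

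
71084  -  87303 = -16219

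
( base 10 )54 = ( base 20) 2e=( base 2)110110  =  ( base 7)105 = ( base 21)2C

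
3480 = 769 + 2711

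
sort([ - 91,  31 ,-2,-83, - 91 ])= [ - 91,  -  91, -83, - 2, 31 ]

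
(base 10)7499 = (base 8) 16513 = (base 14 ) 2a39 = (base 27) A7K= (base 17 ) 18G2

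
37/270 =37/270 =0.14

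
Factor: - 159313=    - 7^1*11^1*2069^1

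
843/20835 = 281/6945 = 0.04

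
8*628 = 5024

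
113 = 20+93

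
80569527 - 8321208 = 72248319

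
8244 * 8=65952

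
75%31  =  13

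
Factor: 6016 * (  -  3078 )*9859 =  - 182561548032 =- 2^8*3^4*19^1*47^1*9859^1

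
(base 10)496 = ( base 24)KG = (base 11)411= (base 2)111110000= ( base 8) 760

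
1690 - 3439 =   -  1749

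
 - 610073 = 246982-857055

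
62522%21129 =20264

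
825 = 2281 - 1456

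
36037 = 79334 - 43297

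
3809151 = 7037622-3228471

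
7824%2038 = 1710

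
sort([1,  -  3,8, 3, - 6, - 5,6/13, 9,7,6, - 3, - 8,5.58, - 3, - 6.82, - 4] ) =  [ - 8,-6.82, - 6, - 5, - 4 , - 3, - 3,- 3, 6/13,1,3,5.58, 6,7,8, 9 ]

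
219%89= 41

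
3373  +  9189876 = 9193249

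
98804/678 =145+247/339 =145.73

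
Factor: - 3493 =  - 7^1*499^1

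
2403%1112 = 179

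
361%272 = 89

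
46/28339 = 46/28339 = 0.00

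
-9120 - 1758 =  - 10878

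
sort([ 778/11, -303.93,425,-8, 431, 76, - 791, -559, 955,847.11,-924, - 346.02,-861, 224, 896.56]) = [ - 924, - 861, - 791, - 559, - 346.02,  -  303.93, - 8, 778/11, 76,  224 , 425, 431, 847.11,896.56, 955]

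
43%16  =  11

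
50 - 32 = 18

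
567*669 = 379323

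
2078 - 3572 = -1494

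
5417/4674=5417/4674 = 1.16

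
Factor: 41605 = 5^1 * 53^1*157^1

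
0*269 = 0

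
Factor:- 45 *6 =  - 270 = - 2^1*3^3 * 5^1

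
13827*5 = 69135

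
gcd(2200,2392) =8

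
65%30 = 5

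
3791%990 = 821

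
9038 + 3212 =12250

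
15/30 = 1/2 = 0.50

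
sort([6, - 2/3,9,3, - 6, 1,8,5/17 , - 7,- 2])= [ - 7,-6, - 2, - 2/3, 5/17,1,3,6 , 8,9]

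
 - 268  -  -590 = 322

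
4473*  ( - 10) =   -  44730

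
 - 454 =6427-6881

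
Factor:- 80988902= - 2^1 * 40494451^1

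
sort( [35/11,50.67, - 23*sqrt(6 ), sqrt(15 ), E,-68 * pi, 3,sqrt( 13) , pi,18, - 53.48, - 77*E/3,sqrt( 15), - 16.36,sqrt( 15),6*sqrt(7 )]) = [ - 68*pi, - 77 * E/3, - 23*sqrt ( 6), - 53.48, - 16.36 , E,3,pi,35/11,sqrt(13 ), sqrt(15), sqrt( 15), sqrt( 15 ),6 *sqrt( 7),18,50.67 ] 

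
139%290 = 139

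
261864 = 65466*4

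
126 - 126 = 0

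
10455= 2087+8368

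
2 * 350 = 700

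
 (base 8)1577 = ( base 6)4051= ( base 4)31333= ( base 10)895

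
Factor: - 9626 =-2^1*4813^1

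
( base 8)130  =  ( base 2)1011000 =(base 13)6a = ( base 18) 4G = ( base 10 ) 88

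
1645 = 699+946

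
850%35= 10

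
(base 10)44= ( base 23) 1l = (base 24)1k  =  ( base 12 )38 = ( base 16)2C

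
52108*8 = 416864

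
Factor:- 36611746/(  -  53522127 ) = 2^1*3^(-4 )*19^1*23^( - 1)*29^1*28729^( - 1) *33223^1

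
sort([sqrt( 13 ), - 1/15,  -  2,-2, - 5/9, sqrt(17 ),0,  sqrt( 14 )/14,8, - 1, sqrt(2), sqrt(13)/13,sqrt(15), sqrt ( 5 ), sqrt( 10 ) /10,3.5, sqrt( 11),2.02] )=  [  -  2, - 2, - 1, - 5/9, - 1/15,  0 , sqrt( 14 )/14,sqrt(13)/13,sqrt( 10) /10,sqrt( 2 ),2.02, sqrt(5 ), sqrt( 11 ) , 3.5 , sqrt( 13 ), sqrt( 15), sqrt(17 ), 8]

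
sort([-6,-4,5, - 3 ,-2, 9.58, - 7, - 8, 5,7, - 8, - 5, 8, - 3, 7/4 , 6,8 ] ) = [ - 8,-8,-7,- 6, - 5 , - 4, - 3, - 3, - 2, 7/4, 5,5,6,7,8,8 , 9.58 ] 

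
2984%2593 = 391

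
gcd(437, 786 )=1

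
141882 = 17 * 8346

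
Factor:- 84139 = -11^1*7649^1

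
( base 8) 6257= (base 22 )6FD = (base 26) 4KN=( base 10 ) 3247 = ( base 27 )4C7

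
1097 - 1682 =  - 585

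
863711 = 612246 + 251465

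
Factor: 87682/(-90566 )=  -6263/6469 =- 6263^1*6469^ ( -1) 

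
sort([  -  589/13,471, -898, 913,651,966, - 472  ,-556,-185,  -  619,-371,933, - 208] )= [ -898,  -  619,  -  556,-472,  -  371,-208 , - 185, - 589/13,471,651,913,933,966]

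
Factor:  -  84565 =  - 5^1*13^1*1301^1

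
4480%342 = 34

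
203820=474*430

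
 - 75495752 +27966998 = -47528754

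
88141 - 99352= - 11211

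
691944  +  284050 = 975994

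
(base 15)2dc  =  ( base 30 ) lr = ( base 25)117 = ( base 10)657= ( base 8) 1221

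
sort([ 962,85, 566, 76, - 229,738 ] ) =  [ - 229, 76,85 , 566, 738,962]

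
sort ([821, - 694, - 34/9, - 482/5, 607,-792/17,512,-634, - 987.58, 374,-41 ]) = [ - 987.58, - 694, - 634,-482/5, - 792/17,  -  41, - 34/9 , 374,  512,  607,821 ] 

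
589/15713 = 31/827 = 0.04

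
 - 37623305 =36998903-74622208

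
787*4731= 3723297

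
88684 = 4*22171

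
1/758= 1/758 = 0.00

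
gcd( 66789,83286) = 9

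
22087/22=22087/22 = 1003.95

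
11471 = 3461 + 8010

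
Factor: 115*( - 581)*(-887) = 5^1*7^1 * 23^1*83^1*887^1 = 59264905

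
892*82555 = 73639060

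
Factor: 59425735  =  5^1 * 11885147^1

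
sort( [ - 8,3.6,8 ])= [ - 8,3.6,  8]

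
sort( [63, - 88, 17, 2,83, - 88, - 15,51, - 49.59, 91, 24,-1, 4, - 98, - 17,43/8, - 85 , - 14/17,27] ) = [  -  98 ,  -  88, - 88, - 85, - 49.59,-17, - 15, - 1,- 14/17,2, 4,43/8, 17, 24,27,51,63 , 83, 91]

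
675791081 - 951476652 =  -  275685571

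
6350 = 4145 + 2205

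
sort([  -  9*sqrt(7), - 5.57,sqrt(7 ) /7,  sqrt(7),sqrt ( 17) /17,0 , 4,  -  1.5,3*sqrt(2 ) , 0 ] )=[ - 9*sqrt( 7 ),-5.57, - 1.5, 0,0,sqrt(17)/17,sqrt(7 ) /7, sqrt(7 ),4, 3*sqrt( 2)] 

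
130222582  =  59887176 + 70335406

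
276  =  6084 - 5808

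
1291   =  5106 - 3815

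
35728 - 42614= - 6886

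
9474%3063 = 285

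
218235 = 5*43647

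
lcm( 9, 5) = 45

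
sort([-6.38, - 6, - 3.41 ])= [ - 6.38, - 6, - 3.41] 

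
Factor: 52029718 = 2^1*13^1*31^1*64553^1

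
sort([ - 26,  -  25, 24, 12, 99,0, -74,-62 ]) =[ - 74, - 62,- 26, - 25,0,  12, 24,  99]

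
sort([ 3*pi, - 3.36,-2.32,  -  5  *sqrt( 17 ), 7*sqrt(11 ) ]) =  [ - 5*sqrt(17), - 3.36, - 2.32, 3*pi, 7*sqrt(11 )]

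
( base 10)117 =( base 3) 11100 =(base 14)85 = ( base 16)75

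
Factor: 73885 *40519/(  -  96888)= - 2^(-3 )*3^ ( - 1)*5^1*7^1*11^( - 1)*367^( - 1 )*2111^1*40519^1 = -2993746315/96888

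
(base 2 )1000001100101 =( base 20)A9H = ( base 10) 4197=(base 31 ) 4bc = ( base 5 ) 113242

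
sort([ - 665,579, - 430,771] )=[ - 665 ,- 430,  579, 771]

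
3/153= 1/51 = 0.02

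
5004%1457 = 633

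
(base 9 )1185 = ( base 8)1567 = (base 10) 887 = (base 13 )533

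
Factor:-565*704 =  - 2^6*5^1*11^1 * 113^1 = - 397760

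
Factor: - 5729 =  - 17^1*337^1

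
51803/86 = 602 + 31/86 = 602.36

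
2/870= 1/435  =  0.00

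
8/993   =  8/993 = 0.01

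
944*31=29264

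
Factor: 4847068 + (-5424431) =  - 577363= - 577363^1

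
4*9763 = 39052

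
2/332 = 1/166 = 0.01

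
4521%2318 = 2203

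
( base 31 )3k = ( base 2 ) 1110001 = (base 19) 5I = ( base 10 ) 113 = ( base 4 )1301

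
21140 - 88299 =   -  67159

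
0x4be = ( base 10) 1214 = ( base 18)3d8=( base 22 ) 2b4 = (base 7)3353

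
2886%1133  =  620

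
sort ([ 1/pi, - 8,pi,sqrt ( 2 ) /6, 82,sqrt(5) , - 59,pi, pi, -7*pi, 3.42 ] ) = [ - 59, - 7*pi, - 8, sqrt(2 )/6,1/pi,sqrt ( 5) , pi,  pi, pi, 3.42, 82 ] 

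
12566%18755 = 12566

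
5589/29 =5589/29 = 192.72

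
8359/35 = 238+29/35 = 238.83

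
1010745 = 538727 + 472018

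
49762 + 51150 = 100912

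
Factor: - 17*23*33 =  - 3^1 * 11^1*17^1*23^1  =  -12903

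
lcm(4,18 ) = 36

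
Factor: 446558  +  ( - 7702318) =-7255760 = - 2^4* 5^1 * 90697^1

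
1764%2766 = 1764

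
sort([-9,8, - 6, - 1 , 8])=[-9, - 6,  -  1,8,  8] 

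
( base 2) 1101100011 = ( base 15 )3cc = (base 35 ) or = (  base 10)867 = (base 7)2346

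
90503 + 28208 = 118711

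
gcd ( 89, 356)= 89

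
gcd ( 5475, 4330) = 5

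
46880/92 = 11720/23 = 509.57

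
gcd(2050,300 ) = 50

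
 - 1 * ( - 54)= 54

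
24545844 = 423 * 58028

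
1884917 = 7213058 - 5328141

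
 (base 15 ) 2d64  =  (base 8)23051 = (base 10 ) 9769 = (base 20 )1489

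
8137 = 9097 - 960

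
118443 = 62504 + 55939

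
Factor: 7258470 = 2^1 *3^1*5^1*313^1*773^1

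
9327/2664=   3 + 445/888 = 3.50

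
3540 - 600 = 2940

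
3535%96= 79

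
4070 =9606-5536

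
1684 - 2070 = - 386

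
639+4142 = 4781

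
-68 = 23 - 91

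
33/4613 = 33/4613 = 0.01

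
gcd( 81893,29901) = 1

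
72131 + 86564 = 158695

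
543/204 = 181/68 = 2.66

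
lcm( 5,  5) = 5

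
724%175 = 24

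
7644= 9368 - 1724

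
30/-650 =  - 3/65 = - 0.05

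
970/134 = 7  +  16/67= 7.24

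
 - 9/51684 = - 1 + 17225/17228=- 0.00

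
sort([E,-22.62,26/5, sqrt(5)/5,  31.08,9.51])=[ - 22.62,sqrt( 5 )/5, E,26/5,  9.51,  31.08] 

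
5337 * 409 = 2182833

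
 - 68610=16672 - 85282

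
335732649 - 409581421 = -73848772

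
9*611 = 5499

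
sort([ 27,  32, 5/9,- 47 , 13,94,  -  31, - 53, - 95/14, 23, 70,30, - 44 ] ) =[ - 53, - 47, - 44, - 31, - 95/14, 5/9, 13,23, 27, 30, 32,70, 94]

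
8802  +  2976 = 11778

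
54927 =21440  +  33487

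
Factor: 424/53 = 2^3 = 8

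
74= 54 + 20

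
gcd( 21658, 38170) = 2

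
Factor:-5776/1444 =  - 4 = - 2^2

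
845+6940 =7785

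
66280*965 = 63960200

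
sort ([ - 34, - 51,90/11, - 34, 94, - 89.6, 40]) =[ - 89.6, - 51 , - 34, - 34,90/11,40,94]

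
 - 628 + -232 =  - 860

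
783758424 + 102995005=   886753429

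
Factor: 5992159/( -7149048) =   -  2^( - 3 )* 3^ ( - 1 )*139^(-1)*1381^1*2143^( - 1) * 4339^1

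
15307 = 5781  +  9526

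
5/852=5/852 = 0.01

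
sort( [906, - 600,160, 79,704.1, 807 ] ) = [ - 600,  79, 160,704.1,807,906] 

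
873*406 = 354438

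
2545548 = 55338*46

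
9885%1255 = 1100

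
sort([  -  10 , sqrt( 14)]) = [  -  10,sqrt(14 )]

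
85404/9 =9489 + 1/3 = 9489.33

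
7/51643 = 7/51643 = 0.00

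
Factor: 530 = 2^1*5^1  *  53^1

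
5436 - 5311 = 125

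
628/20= 31 + 2/5 = 31.40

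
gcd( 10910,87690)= 10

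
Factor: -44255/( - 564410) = 2^( - 1)*7^( - 1)*11^( - 1 )*53^1*167^1*733^(  -  1 ) = 8851/112882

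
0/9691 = 0 = 0.00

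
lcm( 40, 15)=120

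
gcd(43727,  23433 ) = 73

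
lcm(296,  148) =296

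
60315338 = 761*79258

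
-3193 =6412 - 9605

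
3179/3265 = 3179/3265=0.97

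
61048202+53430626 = 114478828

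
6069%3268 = 2801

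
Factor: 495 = 3^2*5^1*11^1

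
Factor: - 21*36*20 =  - 15120  =  - 2^4 * 3^3*5^1*7^1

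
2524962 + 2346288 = 4871250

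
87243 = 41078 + 46165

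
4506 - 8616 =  - 4110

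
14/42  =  1/3 = 0.33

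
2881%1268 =345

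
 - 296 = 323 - 619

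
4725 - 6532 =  - 1807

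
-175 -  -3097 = 2922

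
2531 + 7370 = 9901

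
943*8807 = 8305001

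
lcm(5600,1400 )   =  5600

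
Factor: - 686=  - 2^1 * 7^3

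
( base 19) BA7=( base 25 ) 6gi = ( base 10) 4168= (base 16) 1048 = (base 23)7k5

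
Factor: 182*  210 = 38220 = 2^2*3^1*5^1*7^2*13^1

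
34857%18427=16430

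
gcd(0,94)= 94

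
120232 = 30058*4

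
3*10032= 30096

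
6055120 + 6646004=12701124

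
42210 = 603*70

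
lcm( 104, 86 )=4472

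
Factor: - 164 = -2^2*41^1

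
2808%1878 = 930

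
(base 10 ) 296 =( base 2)100101000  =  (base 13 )19a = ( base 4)10220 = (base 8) 450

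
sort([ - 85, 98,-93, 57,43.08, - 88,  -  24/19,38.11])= [ - 93, - 88, - 85,  -  24/19,38.11,43.08,57,  98 ] 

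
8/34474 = 4/17237  =  0.00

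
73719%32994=7731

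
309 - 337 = - 28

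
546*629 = 343434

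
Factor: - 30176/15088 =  - 2^1= -  2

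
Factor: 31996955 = 5^1 * 6399391^1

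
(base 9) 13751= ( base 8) 22221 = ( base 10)9361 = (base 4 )2102101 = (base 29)B3N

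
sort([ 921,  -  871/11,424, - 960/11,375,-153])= [ - 153, - 960/11,  -  871/11,375 , 424, 921 ]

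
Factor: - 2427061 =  - 7^1 *13^1*149^1*179^1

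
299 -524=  - 225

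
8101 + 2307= 10408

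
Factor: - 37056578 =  - 2^1*13^1 * 1425253^1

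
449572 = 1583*284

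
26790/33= 8930/11 = 811.82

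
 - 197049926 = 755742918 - 952792844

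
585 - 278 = 307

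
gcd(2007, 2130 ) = 3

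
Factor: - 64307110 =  - 2^1 * 5^1*7^2 * 37^1*3547^1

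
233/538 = 233/538 = 0.43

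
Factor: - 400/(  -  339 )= 2^4*3^ (-1 )* 5^2*113^( - 1 ) 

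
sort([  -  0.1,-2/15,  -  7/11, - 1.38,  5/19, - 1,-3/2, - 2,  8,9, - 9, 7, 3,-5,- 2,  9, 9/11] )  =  [ - 9, - 5, - 2,  -  2,- 3/2, - 1.38,- 1, - 7/11,-2/15, - 0.1,5/19, 9/11,3, 7, 8,9,9]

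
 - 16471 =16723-33194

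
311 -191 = 120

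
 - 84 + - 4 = - 88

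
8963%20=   3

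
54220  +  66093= 120313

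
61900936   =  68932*898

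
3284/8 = 410 + 1/2 = 410.50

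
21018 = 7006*3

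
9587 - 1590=7997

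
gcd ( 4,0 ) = 4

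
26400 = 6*4400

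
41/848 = 41/848 = 0.05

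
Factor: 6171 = 3^1*11^2* 17^1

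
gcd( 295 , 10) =5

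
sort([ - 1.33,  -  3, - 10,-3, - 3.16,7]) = [-10, - 3.16, - 3,-3,-1.33,7 ]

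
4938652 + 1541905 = 6480557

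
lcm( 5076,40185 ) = 482220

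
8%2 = 0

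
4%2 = 0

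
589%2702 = 589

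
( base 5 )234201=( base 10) 8676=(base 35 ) 72v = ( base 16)21e4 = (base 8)20744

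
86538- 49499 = 37039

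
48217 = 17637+30580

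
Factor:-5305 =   -  5^1*1061^1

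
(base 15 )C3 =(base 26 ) 71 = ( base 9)223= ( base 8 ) 267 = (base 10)183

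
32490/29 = 1120  +  10/29 = 1120.34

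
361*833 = 300713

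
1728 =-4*( - 432)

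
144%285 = 144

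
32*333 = 10656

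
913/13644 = 913/13644  =  0.07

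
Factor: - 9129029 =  - 7^1*13^1 * 43^1*2333^1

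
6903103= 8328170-1425067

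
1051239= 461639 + 589600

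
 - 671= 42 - 713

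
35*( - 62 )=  - 2170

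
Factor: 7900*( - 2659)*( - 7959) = 2^2*3^1*5^2*7^1*79^1* 379^1*2659^1 =167187549900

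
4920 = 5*984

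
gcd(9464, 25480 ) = 728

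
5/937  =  5/937 =0.01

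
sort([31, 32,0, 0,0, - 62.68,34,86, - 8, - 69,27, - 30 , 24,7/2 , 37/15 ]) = [ - 69, - 62.68,-30, - 8,0,  0,  0,37/15,7/2,24,27,31,32,34,86 ]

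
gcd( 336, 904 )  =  8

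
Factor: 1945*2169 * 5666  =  23903182530= 2^1*3^2* 5^1*241^1*389^1*2833^1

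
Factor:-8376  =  -2^3*3^1*349^1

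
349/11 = 349/11 = 31.73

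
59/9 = 59/9=6.56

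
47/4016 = 47/4016=0.01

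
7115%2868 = 1379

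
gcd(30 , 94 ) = 2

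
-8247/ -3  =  2749 + 0/1=2749.00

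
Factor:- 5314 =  - 2^1 * 2657^1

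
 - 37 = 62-99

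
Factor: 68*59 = 4012 = 2^2*17^1*59^1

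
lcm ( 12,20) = 60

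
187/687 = 187/687=0.27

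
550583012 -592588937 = -42005925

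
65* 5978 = 388570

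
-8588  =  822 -9410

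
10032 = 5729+4303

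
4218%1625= 968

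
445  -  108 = 337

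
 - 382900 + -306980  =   - 689880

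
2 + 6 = 8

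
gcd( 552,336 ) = 24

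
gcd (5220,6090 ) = 870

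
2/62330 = 1/31165=0.00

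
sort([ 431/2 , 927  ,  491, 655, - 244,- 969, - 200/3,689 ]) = [-969,  -  244, - 200/3, 431/2, 491, 655, 689,  927]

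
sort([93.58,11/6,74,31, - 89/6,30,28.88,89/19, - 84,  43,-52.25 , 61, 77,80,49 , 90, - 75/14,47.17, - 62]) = [ - 84, - 62, - 52.25, - 89/6, - 75/14,11/6, 89/19,28.88,30, 31  ,  43,47.17,49, 61, 74, 77,  80 , 90,93.58 ]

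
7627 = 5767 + 1860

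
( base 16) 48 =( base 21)39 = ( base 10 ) 72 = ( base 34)24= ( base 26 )2k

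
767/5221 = 767/5221 = 0.15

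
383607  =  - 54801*( - 7) 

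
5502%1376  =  1374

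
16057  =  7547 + 8510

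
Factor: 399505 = 5^1*79901^1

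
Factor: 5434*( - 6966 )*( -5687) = 215271398628 = 2^2*3^4*11^3 *13^1*19^1* 43^1*47^1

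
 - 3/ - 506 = 3/506 = 0.01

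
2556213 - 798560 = 1757653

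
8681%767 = 244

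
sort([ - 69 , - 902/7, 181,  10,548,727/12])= [ - 902/7, - 69,10,727/12, 181,548]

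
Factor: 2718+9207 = 3^2*5^2* 53^1 = 11925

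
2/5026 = 1/2513 =0.00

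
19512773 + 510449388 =529962161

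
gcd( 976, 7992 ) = 8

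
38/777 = 38/777  =  0.05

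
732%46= 42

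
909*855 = 777195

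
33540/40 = 838 + 1/2 = 838.50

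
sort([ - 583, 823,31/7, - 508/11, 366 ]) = [-583, - 508/11,31/7,366, 823]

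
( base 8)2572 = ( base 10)1402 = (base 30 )1GM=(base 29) 1ja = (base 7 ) 4042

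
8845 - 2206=6639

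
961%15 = 1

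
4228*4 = 16912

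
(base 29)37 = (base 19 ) 4i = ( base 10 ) 94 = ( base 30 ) 34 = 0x5e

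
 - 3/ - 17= 3/17=0.18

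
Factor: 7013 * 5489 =38494357 = 11^1*499^1 * 7013^1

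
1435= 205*7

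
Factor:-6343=- 6343^1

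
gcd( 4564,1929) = 1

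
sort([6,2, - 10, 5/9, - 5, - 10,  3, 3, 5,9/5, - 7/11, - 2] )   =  [ - 10, -10, - 5,  -  2,-7/11,5/9, 9/5, 2,3,  3, 5, 6 ]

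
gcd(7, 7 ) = 7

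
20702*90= 1863180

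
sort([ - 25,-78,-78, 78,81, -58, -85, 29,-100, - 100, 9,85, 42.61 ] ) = [-100 ,-100, - 85,-78,- 78,-58,-25,9,29, 42.61 , 78,81,85 ] 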